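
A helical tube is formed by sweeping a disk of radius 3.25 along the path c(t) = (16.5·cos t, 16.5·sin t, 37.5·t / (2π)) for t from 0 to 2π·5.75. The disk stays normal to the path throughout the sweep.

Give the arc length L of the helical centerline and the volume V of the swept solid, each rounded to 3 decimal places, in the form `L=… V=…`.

2πR = 2π·16.5 = 103.672558
per-turn = √(103.672558² + 37.5²) = √(10747.9992 + 1406.25) = √12154.2492 = 110.246311
L = 5.75 × 110.246311 = 633.916291
V = π·3.25² × L = 33.183072 × 633.916291 = 21035.290181

L=633.916 V=21035.290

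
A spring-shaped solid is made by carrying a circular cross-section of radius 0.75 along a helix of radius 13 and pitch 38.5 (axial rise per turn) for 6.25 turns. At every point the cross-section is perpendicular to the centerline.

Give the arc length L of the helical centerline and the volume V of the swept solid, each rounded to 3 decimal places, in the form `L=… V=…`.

2πR = 2π·13 = 81.681409
per-turn = √(81.681409² + 38.5²) = √(6671.8526 + 1482.25) = √8154.1026 = 90.300070
L = 6.25 × 90.300070 = 564.375435
V = π·0.75² × L = 1.767146 × 564.375435 = 997.333718

L=564.375 V=997.334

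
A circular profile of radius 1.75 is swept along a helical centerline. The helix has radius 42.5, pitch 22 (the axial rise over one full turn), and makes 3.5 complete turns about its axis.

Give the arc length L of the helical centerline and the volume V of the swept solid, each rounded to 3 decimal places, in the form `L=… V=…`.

L=937.790 V=9022.600

2πR = 2π·42.5 = 267.035376
per-turn = √(267.035376² + 22²) = √(71307.8918 + 484) = √71791.8918 = 267.940090
L = 3.5 × 267.940090 = 937.790315
V = π·1.75² × L = 9.621128 × 937.790315 = 9022.600188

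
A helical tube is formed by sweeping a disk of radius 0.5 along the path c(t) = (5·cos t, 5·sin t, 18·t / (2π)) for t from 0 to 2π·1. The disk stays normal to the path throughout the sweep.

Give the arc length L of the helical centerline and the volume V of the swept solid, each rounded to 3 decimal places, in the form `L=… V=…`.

L=36.207 V=28.437

2πR = 2π·5 = 31.415927
per-turn = √(31.415927² + 18²) = √(986.9604 + 324) = √1310.9604 = 36.207188
L = 1 × 36.207188 = 36.207188
V = π·0.5² × L = 0.785398 × 36.207188 = 28.437059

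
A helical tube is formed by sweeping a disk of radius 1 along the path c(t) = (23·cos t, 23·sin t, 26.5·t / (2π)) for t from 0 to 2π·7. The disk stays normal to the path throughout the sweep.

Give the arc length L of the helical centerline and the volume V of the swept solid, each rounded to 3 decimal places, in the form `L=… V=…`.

2πR = 2π·23 = 144.513262
per-turn = √(144.513262² + 26.5²) = √(20884.0829 + 702.25) = √21586.3329 = 146.922881
L = 7 × 146.922881 = 1028.460166
V = π·1² × L = 3.141593 × 1028.460166 = 3231.002902

L=1028.460 V=3231.003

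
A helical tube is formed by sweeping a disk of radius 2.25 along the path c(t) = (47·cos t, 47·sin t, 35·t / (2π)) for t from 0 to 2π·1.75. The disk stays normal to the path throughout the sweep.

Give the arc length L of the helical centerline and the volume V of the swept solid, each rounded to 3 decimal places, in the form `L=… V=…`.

2πR = 2π·47 = 295.309709
per-turn = √(295.309709² + 35²) = √(87207.8245 + 1225) = √88432.8245 = 297.376570
L = 1.75 × 297.376570 = 520.408998
V = π·2.25² × L = 15.904313 × 520.408998 = 8276.747490

L=520.409 V=8276.747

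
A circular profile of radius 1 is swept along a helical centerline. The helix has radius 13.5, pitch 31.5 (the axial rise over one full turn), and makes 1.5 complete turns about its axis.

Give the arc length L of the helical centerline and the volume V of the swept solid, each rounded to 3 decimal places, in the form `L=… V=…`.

L=135.725 V=426.392

2πR = 2π·13.5 = 84.823002
per-turn = √(84.823002² + 31.5²) = √(7194.9416 + 992.25) = √8187.1916 = 90.483101
L = 1.5 × 90.483101 = 135.724652
V = π·1² × L = 3.141593 × 135.724652 = 426.391569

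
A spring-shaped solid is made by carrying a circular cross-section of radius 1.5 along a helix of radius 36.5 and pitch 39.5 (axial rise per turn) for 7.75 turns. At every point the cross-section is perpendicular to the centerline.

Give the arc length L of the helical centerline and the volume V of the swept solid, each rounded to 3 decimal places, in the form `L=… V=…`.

2πR = 2π·36.5 = 229.336264
per-turn = √(229.336264² + 39.5²) = √(52595.1219 + 1560.25) = √54155.3719 = 232.713068
L = 7.75 × 232.713068 = 1803.526274
V = π·1.5² × L = 7.068583 × 1803.526274 = 12748.376011

L=1803.526 V=12748.376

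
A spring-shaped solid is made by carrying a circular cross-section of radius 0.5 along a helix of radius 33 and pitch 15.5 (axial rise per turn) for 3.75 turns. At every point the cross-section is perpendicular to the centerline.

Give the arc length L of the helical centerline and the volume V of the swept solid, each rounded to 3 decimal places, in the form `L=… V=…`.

2πR = 2π·33 = 207.345115
per-turn = √(207.345115² + 15.5²) = √(42991.9968 + 240.25) = √43232.2468 = 207.923656
L = 3.75 × 207.923656 = 779.713710
V = π·0.5² × L = 0.785398 × 779.713710 = 612.385716

L=779.714 V=612.386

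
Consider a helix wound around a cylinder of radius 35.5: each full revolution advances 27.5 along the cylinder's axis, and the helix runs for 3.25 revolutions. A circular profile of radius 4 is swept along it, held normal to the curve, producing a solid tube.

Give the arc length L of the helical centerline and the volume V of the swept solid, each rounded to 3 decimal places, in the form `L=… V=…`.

2πR = 2π·35.5 = 223.053078
per-turn = √(223.053078² + 27.5²) = √(49752.6758 + 756.25) = √50508.9258 = 224.741909
L = 3.25 × 224.741909 = 730.411205
V = π·4² × L = 50.265482 × 730.411205 = 36714.471619

L=730.411 V=36714.472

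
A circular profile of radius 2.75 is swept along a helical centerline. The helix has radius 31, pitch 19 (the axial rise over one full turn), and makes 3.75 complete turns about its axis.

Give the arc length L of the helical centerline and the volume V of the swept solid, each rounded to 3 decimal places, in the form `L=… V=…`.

L=733.887 V=17435.907

2πR = 2π·31 = 194.778745
per-turn = √(194.778745² + 19²) = √(37938.7593 + 361) = √38299.7593 = 195.703243
L = 3.75 × 195.703243 = 733.887161
V = π·2.75² × L = 23.758294 × 733.887161 = 17435.907264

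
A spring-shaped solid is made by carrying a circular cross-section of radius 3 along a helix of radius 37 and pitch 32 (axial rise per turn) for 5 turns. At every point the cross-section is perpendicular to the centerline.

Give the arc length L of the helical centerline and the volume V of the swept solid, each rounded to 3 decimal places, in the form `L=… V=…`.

2πR = 2π·37 = 232.477856
per-turn = √(232.477856² + 32²) = √(54045.9537 + 1024) = √55069.9537 = 234.669882
L = 5 × 234.669882 = 1173.349412
V = π·3² × L = 28.274334 × 1173.349412 = 33175.673034

L=1173.349 V=33175.673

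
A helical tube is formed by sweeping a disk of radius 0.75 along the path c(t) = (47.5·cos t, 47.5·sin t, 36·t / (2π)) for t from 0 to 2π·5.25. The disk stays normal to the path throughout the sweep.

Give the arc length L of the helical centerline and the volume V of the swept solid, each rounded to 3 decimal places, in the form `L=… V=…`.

L=1578.227 V=2788.957

2πR = 2π·47.5 = 298.451302
per-turn = √(298.451302² + 36²) = √(89073.1797 + 1296) = √90369.1797 = 300.614670
L = 5.25 × 300.614670 = 1578.227017
V = π·0.75² × L = 1.767146 × 1578.227017 = 2788.957351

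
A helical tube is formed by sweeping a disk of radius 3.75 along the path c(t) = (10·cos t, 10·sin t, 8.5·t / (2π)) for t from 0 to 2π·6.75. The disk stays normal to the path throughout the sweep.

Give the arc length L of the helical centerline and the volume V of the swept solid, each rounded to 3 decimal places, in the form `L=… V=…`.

2πR = 2π·10 = 62.831853
per-turn = √(62.831853² + 8.5²) = √(3947.8418 + 72.25) = √4020.0918 = 63.404194
L = 6.75 × 63.404194 = 427.978307
V = π·3.75² × L = 44.178647 × 427.978307 = 18907.502394

L=427.978 V=18907.502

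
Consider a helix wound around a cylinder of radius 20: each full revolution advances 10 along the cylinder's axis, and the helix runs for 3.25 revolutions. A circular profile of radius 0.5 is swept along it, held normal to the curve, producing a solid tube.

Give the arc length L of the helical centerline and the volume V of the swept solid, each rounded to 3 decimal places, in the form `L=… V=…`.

2πR = 2π·20 = 125.663706
per-turn = √(125.663706² + 10²) = √(15791.3670 + 100) = √15891.3670 = 126.060966
L = 3.25 × 126.060966 = 409.698138
V = π·0.5² × L = 0.785398 × 409.698138 = 321.776165

L=409.698 V=321.776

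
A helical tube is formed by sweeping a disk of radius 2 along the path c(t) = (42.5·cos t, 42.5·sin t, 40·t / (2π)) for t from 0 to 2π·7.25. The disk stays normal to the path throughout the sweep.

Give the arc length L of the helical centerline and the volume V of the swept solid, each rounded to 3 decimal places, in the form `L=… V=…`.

L=1957.606 V=24600.002

2πR = 2π·42.5 = 267.035376
per-turn = √(267.035376² + 40²) = √(71307.8918 + 1600) = √72907.8918 = 270.014614
L = 7.25 × 270.014614 = 1957.605952
V = π·2² × L = 12.566371 × 1957.605952 = 24600.001908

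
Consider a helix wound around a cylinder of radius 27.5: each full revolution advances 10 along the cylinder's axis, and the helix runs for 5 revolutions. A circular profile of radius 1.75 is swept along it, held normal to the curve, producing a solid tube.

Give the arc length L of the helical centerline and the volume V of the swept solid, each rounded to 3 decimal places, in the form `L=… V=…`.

2πR = 2π·27.5 = 172.787596
per-turn = √(172.787596² + 10²) = √(29855.5533 + 100) = √29955.5533 = 173.076727
L = 5 × 173.076727 = 865.383633
V = π·1.75² × L = 9.621128 × 865.383633 = 8325.966274

L=865.384 V=8325.966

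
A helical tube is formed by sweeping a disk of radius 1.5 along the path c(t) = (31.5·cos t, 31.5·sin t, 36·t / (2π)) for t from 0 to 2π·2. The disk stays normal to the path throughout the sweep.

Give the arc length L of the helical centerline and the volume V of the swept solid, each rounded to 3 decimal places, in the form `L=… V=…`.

2πR = 2π·31.5 = 197.920337
per-turn = √(197.920337² + 36²) = √(39172.4599 + 1296) = √40468.4599 = 201.167741
L = 2 × 201.167741 = 402.335481
V = π·1.5² × L = 7.068583 × 402.335481 = 2843.941932

L=402.335 V=2843.942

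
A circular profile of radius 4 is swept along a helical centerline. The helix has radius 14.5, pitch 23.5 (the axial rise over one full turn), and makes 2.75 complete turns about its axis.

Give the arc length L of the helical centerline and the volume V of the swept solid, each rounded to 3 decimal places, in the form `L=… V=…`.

2πR = 2π·14.5 = 91.106187
per-turn = √(91.106187² + 23.5²) = √(8300.3373 + 552.25) = √8852.5873 = 94.088189
L = 2.75 × 94.088189 = 258.742520
V = π·4² × L = 50.265482 × 258.742520 = 13005.817582

L=258.743 V=13005.818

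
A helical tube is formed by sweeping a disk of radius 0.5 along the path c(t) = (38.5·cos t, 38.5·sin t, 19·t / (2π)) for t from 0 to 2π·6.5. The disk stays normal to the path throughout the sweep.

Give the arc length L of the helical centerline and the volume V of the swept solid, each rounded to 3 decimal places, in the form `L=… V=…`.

2πR = 2π·38.5 = 241.902634
per-turn = √(241.902634² + 19²) = √(58516.8845 + 361) = √58877.8845 = 242.647655
L = 6.5 × 242.647655 = 1577.209758
V = π·0.5² × L = 0.785398 × 1577.209758 = 1238.737647

L=1577.210 V=1238.738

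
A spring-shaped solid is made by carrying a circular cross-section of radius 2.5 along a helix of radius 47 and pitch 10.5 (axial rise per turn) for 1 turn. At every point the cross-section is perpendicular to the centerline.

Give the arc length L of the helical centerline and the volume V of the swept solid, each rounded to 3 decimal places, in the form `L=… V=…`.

L=295.496 V=5802.057

2πR = 2π·47 = 295.309709
per-turn = √(295.309709² + 10.5²) = √(87207.8245 + 110.25) = √87318.0745 = 295.496319
L = 1 × 295.496319 = 295.496319
V = π·2.5² × L = 19.634954 × 295.496319 = 5802.056654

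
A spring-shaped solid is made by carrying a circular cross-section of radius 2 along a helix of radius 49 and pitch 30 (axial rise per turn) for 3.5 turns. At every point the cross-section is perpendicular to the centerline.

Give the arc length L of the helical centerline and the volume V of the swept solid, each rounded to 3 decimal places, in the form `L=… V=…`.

2πR = 2π·49 = 307.876080
per-turn = √(307.876080² + 30²) = √(94787.6807 + 900) = √95687.6807 = 309.334254
L = 3.5 × 309.334254 = 1082.669889
V = π·2² × L = 12.566371 × 1082.669889 = 13605.231076

L=1082.670 V=13605.231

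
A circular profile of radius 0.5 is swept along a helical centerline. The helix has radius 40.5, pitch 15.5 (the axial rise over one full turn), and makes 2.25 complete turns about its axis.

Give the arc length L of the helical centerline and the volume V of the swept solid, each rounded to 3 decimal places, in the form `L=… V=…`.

2πR = 2π·40.5 = 254.469005
per-turn = √(254.469005² + 15.5²) = √(64754.4745 + 240.25) = √64994.7245 = 254.940629
L = 2.25 × 254.940629 = 573.616416
V = π·0.5² × L = 0.785398 × 573.616416 = 450.517280

L=573.616 V=450.517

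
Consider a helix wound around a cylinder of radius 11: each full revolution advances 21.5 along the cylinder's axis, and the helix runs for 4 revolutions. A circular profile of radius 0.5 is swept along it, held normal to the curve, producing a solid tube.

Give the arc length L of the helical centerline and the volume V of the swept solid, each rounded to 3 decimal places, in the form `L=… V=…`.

2πR = 2π·11 = 69.115038
per-turn = √(69.115038² + 21.5²) = √(4776.8885 + 462.25) = √5239.1385 = 72.381894
L = 4 × 72.381894 = 289.527575
V = π·0.5² × L = 0.785398 × 289.527575 = 227.394425

L=289.528 V=227.394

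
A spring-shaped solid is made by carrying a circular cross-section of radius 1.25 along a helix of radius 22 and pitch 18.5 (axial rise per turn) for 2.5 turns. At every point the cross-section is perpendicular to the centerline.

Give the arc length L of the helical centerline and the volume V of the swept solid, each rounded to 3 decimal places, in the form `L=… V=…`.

L=348.656 V=1711.463

2πR = 2π·22 = 138.230077
per-turn = √(138.230077² + 18.5²) = √(19107.5541 + 342.25) = √19449.8041 = 139.462555
L = 2.5 × 139.462555 = 348.656386
V = π·1.25² × L = 4.908739 × 348.656386 = 1711.463034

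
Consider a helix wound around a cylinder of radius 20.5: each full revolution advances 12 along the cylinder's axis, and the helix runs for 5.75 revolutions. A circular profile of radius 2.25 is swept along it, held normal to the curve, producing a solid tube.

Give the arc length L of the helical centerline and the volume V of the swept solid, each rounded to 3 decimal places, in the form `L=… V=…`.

2πR = 2π·20.5 = 128.805299
per-turn = √(128.805299² + 12²) = √(16590.8050 + 144) = √16734.8050 = 129.363074
L = 5.75 × 129.363074 = 743.837677
V = π·2.25² × L = 15.904313 × 743.837677 = 11830.227100

L=743.838 V=11830.227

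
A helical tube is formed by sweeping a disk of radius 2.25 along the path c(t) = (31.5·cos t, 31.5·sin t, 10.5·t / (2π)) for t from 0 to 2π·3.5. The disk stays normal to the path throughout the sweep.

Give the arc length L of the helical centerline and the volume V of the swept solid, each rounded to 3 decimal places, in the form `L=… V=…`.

2πR = 2π·31.5 = 197.920337
per-turn = √(197.920337² + 10.5²) = √(39172.4599 + 110.25) = √39282.7099 = 198.198663
L = 3.5 × 198.198663 = 693.695319
V = π·2.25² × L = 15.904313 × 693.695319 = 11032.747351

L=693.695 V=11032.747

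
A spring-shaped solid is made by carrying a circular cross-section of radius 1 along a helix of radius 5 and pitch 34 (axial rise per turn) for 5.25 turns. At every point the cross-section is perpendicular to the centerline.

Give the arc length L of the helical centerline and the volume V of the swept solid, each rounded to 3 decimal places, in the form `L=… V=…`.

2πR = 2π·5 = 31.415927
per-turn = √(31.415927² + 34²) = √(986.9604 + 1156) = √2142.9604 = 46.292121
L = 5.25 × 46.292121 = 243.033634
V = π·1² × L = 3.141593 × 243.033634 = 763.512678

L=243.034 V=763.513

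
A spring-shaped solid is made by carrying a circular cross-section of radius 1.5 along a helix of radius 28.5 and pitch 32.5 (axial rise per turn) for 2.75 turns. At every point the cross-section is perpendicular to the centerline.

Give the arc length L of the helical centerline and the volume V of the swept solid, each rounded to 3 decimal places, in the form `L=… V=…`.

2πR = 2π·28.5 = 179.070781
per-turn = √(179.070781² + 32.5²) = √(32066.3447 + 1056.25) = √33122.5947 = 181.996139
L = 2.75 × 181.996139 = 500.489383
V = π·1.5² × L = 7.068583 × 500.489383 = 3537.750979

L=500.489 V=3537.751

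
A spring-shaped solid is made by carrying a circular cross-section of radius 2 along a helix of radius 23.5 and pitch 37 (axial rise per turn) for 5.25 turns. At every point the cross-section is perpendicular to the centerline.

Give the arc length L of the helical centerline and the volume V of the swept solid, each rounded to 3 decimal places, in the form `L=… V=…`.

L=799.155 V=10042.484

2πR = 2π·23.5 = 147.654855
per-turn = √(147.654855² + 37²) = √(21801.9561 + 1369) = √23170.9561 = 152.220091
L = 5.25 × 152.220091 = 799.155478
V = π·2² × L = 12.566371 × 799.155478 = 10042.483916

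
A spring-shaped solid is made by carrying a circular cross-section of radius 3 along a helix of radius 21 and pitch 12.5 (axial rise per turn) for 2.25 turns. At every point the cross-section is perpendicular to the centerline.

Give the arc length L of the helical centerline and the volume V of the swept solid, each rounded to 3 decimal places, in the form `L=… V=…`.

2πR = 2π·21 = 131.946891
per-turn = √(131.946891² + 12.5²) = √(17409.9822 + 156.25) = √17566.2322 = 132.537663
L = 2.25 × 132.537663 = 298.209742
V = π·3² × L = 28.274334 × 298.209742 = 8431.681817

L=298.210 V=8431.682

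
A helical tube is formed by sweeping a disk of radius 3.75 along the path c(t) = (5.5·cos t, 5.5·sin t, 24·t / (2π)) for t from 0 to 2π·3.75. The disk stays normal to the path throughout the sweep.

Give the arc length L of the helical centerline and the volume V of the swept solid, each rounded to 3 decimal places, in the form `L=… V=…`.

L=157.778 V=6970.398

2πR = 2π·5.5 = 34.557519
per-turn = √(34.557519² + 24²) = √(1194.2221 + 576) = √1770.2221 = 42.074008
L = 3.75 × 42.074008 = 157.777529
V = π·3.75² × L = 44.178647 × 157.777529 = 6970.397721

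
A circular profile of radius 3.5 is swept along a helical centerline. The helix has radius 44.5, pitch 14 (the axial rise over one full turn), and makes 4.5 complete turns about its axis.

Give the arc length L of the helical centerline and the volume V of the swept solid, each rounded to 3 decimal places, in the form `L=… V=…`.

L=1259.784 V=48482.174

2πR = 2π·44.5 = 279.601746
per-turn = √(279.601746² + 14²) = √(78177.1365 + 196) = √78373.1365 = 279.952025
L = 4.5 × 279.952025 = 1259.784114
V = π·3.5² × L = 38.484510 × 1259.784114 = 48482.174333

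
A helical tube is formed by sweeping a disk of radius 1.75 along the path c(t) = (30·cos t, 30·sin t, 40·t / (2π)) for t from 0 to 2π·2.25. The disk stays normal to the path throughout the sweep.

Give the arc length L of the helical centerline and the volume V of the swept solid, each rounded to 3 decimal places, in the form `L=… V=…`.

2πR = 2π·30 = 188.495559
per-turn = √(188.495559² + 40²) = √(35530.5758 + 1600) = √37130.5758 = 192.692957
L = 2.25 × 192.692957 = 433.559154
V = π·1.75² × L = 9.621128 × 433.559154 = 4171.327902

L=433.559 V=4171.328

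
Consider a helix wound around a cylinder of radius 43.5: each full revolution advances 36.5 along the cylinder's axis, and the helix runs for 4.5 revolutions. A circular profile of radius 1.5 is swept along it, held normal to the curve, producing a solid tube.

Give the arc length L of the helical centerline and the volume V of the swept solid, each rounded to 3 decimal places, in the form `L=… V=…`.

L=1240.852 V=8771.068

2πR = 2π·43.5 = 273.318561
per-turn = √(273.318561² + 36.5²) = √(74703.0357 + 1332.25) = √76035.2857 = 275.744965
L = 4.5 × 275.744965 = 1240.852342
V = π·1.5² × L = 7.068583 × 1240.852342 = 8771.068357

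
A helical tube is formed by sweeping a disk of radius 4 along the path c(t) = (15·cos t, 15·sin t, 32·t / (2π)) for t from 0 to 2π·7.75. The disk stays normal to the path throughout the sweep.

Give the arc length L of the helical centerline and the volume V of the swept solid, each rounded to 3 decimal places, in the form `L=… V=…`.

2πR = 2π·15 = 94.247780
per-turn = √(94.247780² + 32²) = √(8882.6440 + 1024) = √9906.6440 = 99.532125
L = 7.75 × 99.532125 = 771.373971
V = π·4² × L = 50.265482 × 771.373971 = 38773.484800

L=771.374 V=38773.485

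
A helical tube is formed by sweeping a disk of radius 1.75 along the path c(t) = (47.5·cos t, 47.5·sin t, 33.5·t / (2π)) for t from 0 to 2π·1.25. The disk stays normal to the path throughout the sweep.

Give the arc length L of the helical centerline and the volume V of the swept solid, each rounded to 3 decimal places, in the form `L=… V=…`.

L=375.407 V=3611.838

2πR = 2π·47.5 = 298.451302
per-turn = √(298.451302² + 33.5²) = √(89073.1797 + 1122.25) = √90195.4297 = 300.325540
L = 1.25 × 300.325540 = 375.406924
V = π·1.75² × L = 9.621128 × 375.406924 = 3611.837885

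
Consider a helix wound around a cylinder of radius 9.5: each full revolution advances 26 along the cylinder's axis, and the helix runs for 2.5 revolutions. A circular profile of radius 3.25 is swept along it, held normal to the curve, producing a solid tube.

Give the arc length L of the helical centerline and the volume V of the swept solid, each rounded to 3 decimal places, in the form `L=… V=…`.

2πR = 2π·9.5 = 59.690260
per-turn = √(59.690260² + 26²) = √(3562.9272 + 676) = √4238.9272 = 65.107044
L = 2.5 × 65.107044 = 162.767610
V = π·3.25² × L = 33.183072 × 162.767610 = 5401.129394

L=162.768 V=5401.129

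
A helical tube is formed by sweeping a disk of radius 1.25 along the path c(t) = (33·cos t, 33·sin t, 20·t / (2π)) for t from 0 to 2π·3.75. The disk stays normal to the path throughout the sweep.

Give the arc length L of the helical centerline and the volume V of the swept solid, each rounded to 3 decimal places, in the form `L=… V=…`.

2πR = 2π·33 = 207.345115
per-turn = √(207.345115² + 20²) = √(42991.9968 + 400) = √43391.9968 = 208.307457
L = 3.75 × 208.307457 = 781.152965
V = π·1.25² × L = 4.908739 × 781.152965 = 3834.475650

L=781.153 V=3834.476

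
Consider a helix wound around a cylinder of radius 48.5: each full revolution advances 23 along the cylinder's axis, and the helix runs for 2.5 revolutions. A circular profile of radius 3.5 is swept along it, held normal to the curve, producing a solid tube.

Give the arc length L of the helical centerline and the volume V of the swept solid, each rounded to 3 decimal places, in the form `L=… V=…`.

2πR = 2π·48.5 = 304.734487
per-turn = √(304.734487² + 23²) = √(92863.1078 + 529) = √93392.1078 = 305.601224
L = 2.5 × 305.601224 = 764.003059
V = π·3.5² × L = 38.484510 × 764.003059 = 29402.283360

L=764.003 V=29402.283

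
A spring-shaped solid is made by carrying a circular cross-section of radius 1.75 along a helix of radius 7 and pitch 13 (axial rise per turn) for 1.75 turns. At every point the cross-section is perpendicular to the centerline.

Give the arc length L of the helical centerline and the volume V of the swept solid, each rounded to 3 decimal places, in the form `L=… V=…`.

L=80.261 V=772.199

2πR = 2π·7 = 43.982297
per-turn = √(43.982297² + 13²) = √(1934.4425 + 169) = √2103.4425 = 45.863302
L = 1.75 × 45.863302 = 80.260778
V = π·1.75² × L = 9.621128 × 80.260778 = 772.199182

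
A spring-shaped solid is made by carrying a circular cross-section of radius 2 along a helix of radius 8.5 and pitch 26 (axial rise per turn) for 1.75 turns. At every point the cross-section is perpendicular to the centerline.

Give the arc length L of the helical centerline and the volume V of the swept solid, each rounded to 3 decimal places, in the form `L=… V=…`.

2πR = 2π·8.5 = 53.407075
per-turn = √(53.407075² + 26²) = √(2852.3157 + 676) = √3528.3157 = 59.399627
L = 1.75 × 59.399627 = 103.949347
V = π·2² × L = 12.566371 × 103.949347 = 1306.266020

L=103.949 V=1306.266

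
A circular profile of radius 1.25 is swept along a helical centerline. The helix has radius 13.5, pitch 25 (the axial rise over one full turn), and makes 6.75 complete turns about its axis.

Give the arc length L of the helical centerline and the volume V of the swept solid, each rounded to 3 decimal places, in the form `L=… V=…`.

L=596.905 V=2930.053

2πR = 2π·13.5 = 84.823002
per-turn = √(84.823002² + 25²) = √(7194.9416 + 625) = √7819.9416 = 88.430434
L = 6.75 × 88.430434 = 596.905428
V = π·1.25² × L = 4.908739 × 596.905428 = 2930.052666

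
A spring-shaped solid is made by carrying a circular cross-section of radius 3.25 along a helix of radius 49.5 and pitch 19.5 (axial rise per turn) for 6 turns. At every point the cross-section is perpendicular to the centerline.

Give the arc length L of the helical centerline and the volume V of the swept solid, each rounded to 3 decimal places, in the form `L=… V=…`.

L=1869.770 V=62044.721

2πR = 2π·49.5 = 311.017673
per-turn = √(311.017673² + 19.5²) = √(96731.9927 + 380.25) = √97112.2427 = 311.628373
L = 6 × 311.628373 = 1869.770237
V = π·3.25² × L = 33.183072 × 1869.770237 = 62044.721146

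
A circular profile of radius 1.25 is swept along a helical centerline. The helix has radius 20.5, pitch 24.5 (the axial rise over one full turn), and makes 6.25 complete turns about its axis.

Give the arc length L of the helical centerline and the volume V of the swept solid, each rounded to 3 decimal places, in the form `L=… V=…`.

L=819.467 V=4022.547

2πR = 2π·20.5 = 128.805299
per-turn = √(128.805299² + 24.5²) = √(16590.8050 + 600.25) = √17191.0550 = 131.114664
L = 6.25 × 131.114664 = 819.466647
V = π·1.25² × L = 4.908739 × 819.466647 = 4022.547498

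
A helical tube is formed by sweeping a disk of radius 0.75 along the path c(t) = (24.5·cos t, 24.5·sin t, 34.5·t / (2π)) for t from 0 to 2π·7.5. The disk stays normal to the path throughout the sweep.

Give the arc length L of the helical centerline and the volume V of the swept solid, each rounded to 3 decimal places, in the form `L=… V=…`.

2πR = 2π·24.5 = 153.938040
per-turn = √(153.938040² + 34.5²) = √(23696.9202 + 1190.25) = √24887.1702 = 157.756680
L = 7.5 × 157.756680 = 1183.175102
V = π·0.75² × L = 1.767146 × 1183.175102 = 2090.842992

L=1183.175 V=2090.843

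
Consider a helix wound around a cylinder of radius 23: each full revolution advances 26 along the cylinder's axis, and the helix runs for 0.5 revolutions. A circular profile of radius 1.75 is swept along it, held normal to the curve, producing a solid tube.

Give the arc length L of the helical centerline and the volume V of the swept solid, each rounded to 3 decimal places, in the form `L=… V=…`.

2πR = 2π·23 = 144.513262
per-turn = √(144.513262² + 26²) = √(20884.0829 + 676) = √21560.0829 = 146.833521
L = 0.5 × 146.833521 = 73.416761
V = π·1.75² × L = 9.621128 × 73.416761 = 706.352014

L=73.417 V=706.352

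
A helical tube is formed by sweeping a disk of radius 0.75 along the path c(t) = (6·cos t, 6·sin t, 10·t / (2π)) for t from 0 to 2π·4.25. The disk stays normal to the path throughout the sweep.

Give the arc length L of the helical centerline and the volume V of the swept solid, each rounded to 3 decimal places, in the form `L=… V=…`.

L=165.762 V=292.926

2πR = 2π·6 = 37.699112
per-turn = √(37.699112² + 10²) = √(1421.2230 + 100) = √1521.2230 = 39.002859
L = 4.25 × 39.002859 = 165.762152
V = π·0.75² × L = 1.767146 × 165.762152 = 292.925902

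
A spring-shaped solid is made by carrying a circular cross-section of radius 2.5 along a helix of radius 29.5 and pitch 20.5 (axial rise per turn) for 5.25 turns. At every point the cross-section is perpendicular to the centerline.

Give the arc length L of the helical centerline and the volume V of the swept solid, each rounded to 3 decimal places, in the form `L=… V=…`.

2πR = 2π·29.5 = 185.353967
per-turn = √(185.353967² + 20.5²) = √(34356.0929 + 420.25) = √34776.3429 = 186.484163
L = 5.25 × 186.484163 = 979.041854
V = π·2.5² × L = 19.634954 × 979.041854 = 19223.441849

L=979.042 V=19223.442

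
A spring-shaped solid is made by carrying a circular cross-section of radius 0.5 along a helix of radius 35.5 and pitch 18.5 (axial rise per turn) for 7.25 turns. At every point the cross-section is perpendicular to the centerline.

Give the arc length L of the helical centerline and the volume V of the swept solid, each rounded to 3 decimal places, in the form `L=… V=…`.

2πR = 2π·35.5 = 223.053078
per-turn = √(223.053078² + 18.5²) = √(49752.6758 + 342.25) = √50094.9258 = 223.818958
L = 7.25 × 223.818958 = 1622.687443
V = π·0.5² × L = 0.785398 × 1622.687443 = 1274.455737

L=1622.687 V=1274.456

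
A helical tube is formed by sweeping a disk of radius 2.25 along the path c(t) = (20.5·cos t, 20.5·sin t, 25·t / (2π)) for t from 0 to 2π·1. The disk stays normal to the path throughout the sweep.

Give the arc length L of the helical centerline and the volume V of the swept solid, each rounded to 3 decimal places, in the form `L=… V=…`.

L=131.209 V=2086.789

2πR = 2π·20.5 = 128.805299
per-turn = √(128.805299² + 25²) = √(16590.8050 + 625) = √17215.8050 = 131.209013
L = 1 × 131.209013 = 131.209013
V = π·2.25² × L = 15.904313 × 131.209013 = 2086.789180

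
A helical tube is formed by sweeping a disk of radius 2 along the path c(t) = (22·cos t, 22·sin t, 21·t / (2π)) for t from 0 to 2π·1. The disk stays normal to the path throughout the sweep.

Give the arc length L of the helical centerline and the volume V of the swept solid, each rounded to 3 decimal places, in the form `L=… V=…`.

2πR = 2π·22 = 138.230077
per-turn = √(138.230077² + 21²) = √(19107.5541 + 441) = √19548.5541 = 139.816144
L = 1 × 139.816144 = 139.816144
V = π·2² × L = 12.566371 × 139.816144 = 1756.981483

L=139.816 V=1756.981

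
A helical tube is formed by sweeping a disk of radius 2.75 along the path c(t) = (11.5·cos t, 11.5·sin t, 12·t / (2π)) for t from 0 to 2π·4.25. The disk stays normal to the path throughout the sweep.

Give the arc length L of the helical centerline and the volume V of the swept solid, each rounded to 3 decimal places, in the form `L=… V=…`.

2πR = 2π·11.5 = 72.256631
per-turn = √(72.256631² + 12²) = √(5221.0207 + 144) = √5365.0207 = 73.246302
L = 4.25 × 73.246302 = 311.296783
V = π·2.75² × L = 23.758294 × 311.296783 = 7395.880622

L=311.297 V=7395.881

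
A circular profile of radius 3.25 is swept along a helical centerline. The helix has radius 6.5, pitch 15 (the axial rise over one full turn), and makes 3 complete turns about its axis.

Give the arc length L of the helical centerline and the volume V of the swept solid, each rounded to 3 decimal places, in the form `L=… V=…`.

2πR = 2π·6.5 = 40.840704
per-turn = √(40.840704² + 15²) = √(1667.9631 + 225) = √1892.9631 = 43.508196
L = 3 × 43.508196 = 130.524589
V = π·3.25² × L = 33.183072 × 130.524589 = 4331.206882

L=130.525 V=4331.207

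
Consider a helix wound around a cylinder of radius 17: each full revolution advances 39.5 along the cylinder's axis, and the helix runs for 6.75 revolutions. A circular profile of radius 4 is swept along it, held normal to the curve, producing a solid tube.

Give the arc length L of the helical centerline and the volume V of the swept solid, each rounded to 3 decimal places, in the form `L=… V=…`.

2πR = 2π·17 = 106.814150
per-turn = √(106.814150² + 39.5²) = √(11409.2627 + 1560.25) = √12969.5127 = 113.883768
L = 6.75 × 113.883768 = 768.715436
V = π·4² × L = 50.265482 × 768.715436 = 38639.852272

L=768.715 V=38639.852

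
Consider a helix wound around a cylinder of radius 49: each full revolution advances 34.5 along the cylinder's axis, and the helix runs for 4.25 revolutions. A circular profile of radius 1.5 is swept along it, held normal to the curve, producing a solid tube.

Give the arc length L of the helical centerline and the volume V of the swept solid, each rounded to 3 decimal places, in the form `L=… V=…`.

L=1316.663 V=9306.942

2πR = 2π·49 = 307.876080
per-turn = √(307.876080² + 34.5²) = √(94787.6807 + 1190.25) = √95977.9307 = 309.803051
L = 4.25 × 309.803051 = 1316.662969
V = π·1.5² × L = 7.068583 × 1316.662969 = 9306.942096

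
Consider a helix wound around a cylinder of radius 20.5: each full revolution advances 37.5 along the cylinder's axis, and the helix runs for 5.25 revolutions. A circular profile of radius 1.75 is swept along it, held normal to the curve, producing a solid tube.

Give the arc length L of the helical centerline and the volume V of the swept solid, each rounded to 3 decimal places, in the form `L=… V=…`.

L=704.304 V=6776.197

2πR = 2π·20.5 = 128.805299
per-turn = √(128.805299² + 37.5²) = √(16590.8050 + 1406.25) = √17997.0550 = 134.153103
L = 5.25 × 134.153103 = 704.303790
V = π·1.75² × L = 9.621128 × 704.303790 = 6776.196562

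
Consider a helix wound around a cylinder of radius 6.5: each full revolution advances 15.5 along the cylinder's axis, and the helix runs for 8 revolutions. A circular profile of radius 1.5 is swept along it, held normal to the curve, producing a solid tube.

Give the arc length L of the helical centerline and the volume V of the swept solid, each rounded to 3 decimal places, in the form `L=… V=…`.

2πR = 2π·6.5 = 40.840704
per-turn = √(40.840704² + 15.5²) = √(1667.9631 + 240.25) = √1908.2131 = 43.683099
L = 8 × 43.683099 = 349.464793
V = π·1.5² × L = 7.068583 × 349.464793 = 2470.221056

L=349.465 V=2470.221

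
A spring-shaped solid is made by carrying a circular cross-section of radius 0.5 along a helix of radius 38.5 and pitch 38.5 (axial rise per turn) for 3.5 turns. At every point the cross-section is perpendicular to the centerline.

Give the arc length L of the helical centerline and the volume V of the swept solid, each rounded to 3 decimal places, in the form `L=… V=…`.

2πR = 2π·38.5 = 241.902634
per-turn = √(241.902634² + 38.5²) = √(58516.8845 + 1482.25) = √59999.1345 = 244.947208
L = 3.5 × 244.947208 = 857.315226
V = π·0.5² × L = 0.785398 × 857.315226 = 673.333804

L=857.315 V=673.334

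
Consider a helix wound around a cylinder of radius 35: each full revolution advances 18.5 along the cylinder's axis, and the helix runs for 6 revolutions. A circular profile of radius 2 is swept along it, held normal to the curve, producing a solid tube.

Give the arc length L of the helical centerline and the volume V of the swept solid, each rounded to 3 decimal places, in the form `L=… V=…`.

L=1324.130 V=16639.503

2πR = 2π·35 = 219.911486
per-turn = √(219.911486² + 18.5²) = √(48361.0616 + 342.25) = √48703.3116 = 220.688268
L = 6 × 220.688268 = 1324.129607
V = π·2² × L = 12.566371 × 1324.129607 = 16639.503384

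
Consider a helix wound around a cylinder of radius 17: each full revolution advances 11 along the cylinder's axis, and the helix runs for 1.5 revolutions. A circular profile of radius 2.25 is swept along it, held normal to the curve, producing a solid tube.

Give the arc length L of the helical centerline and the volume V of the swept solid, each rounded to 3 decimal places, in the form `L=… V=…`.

2πR = 2π·17 = 106.814150
per-turn = √(106.814150² + 11²) = √(11409.2627 + 121) = √11530.2627 = 107.379061
L = 1.5 × 107.379061 = 161.068591
V = π·2.25² × L = 15.904313 × 161.068591 = 2561.685257

L=161.069 V=2561.685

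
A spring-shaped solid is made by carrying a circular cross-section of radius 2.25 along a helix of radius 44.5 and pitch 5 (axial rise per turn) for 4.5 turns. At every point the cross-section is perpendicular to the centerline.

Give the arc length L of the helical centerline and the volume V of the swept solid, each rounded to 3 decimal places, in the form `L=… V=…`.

L=1258.409 V=20014.131

2πR = 2π·44.5 = 279.601746
per-turn = √(279.601746² + 5²) = √(78177.1365 + 25) = √78202.1365 = 279.646449
L = 4.5 × 279.646449 = 1258.409021
V = π·2.25² × L = 15.904313 × 1258.409021 = 20014.130706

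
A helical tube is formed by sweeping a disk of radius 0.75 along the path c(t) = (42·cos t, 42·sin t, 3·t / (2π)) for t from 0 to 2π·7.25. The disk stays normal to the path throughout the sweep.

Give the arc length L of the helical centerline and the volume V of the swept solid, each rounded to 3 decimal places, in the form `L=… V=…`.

L=1913.354 V=3381.175

2πR = 2π·42 = 263.893783
per-turn = √(263.893783² + 3²) = √(69639.9287 + 9) = √69648.9287 = 263.910835
L = 7.25 × 263.910835 = 1913.353551
V = π·0.75² × L = 1.767146 × 1913.353551 = 3381.174822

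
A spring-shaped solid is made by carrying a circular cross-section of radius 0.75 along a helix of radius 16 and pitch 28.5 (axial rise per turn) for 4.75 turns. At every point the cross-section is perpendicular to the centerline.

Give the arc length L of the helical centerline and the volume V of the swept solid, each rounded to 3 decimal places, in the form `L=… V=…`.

L=496.340 V=877.106

2πR = 2π·16 = 100.530965
per-turn = √(100.530965² + 28.5²) = √(10106.4749 + 812.25) = √10918.7249 = 104.492703
L = 4.75 × 104.492703 = 496.340338
V = π·0.75² × L = 1.767146 × 496.340338 = 877.105776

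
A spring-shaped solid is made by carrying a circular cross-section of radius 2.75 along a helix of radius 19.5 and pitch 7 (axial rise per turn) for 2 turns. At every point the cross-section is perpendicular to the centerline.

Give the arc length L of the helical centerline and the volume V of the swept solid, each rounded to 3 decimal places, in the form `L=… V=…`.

2πR = 2π·19.5 = 122.522113
per-turn = √(122.522113² + 7²) = √(15011.6683 + 49) = √15060.6683 = 122.721914
L = 2 × 122.721914 = 245.443829
V = π·2.75² × L = 23.758294 × 245.443829 = 5831.326758

L=245.444 V=5831.327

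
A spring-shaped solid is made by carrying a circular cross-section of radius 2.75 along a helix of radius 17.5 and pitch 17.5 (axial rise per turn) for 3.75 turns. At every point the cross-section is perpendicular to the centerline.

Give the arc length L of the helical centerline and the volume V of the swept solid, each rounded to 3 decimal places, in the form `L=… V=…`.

2πR = 2π·17.5 = 109.955743
per-turn = √(109.955743² + 17.5²) = √(12090.2654 + 306.25) = √12396.5154 = 111.339640
L = 3.75 × 111.339640 = 417.523649
V = π·2.75² × L = 23.758294 × 417.523649 = 9919.649796

L=417.524 V=9919.650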